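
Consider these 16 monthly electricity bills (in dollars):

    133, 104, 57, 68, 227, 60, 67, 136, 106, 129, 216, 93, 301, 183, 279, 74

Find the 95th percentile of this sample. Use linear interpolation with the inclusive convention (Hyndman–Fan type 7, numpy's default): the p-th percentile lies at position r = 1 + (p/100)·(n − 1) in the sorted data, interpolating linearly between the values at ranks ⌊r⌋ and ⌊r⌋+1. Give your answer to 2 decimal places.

284.50

Sorted: 57, 60, 67, 68, 74, 93, 104, 106, 129, 133, 136, 183, 216, 227, 279, 301.
n = 16.
r = 1 + (95/100)·(16 − 1) = 1 + 14.25 = 15.25.
Rank 15 is 279 and rank 16 is 301.
Interpolate: 279 + 0.25·(301 − 279) = 279 + 0.25·22 = 284.5.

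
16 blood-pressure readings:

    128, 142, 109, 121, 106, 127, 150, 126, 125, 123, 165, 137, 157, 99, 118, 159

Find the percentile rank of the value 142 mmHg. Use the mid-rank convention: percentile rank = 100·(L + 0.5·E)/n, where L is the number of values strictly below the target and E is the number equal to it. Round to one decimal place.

Sorted: 99, 106, 109, 118, 121, 123, 125, 126, 127, 128, 137, 142, 150, 157, 159, 165.
Count below 142: L = 11; count equal: E = 1; n = 16.
Percentile rank = 100·(11 + 0.5·1)/16 = 100·11.5/16 = 71.88.

71.9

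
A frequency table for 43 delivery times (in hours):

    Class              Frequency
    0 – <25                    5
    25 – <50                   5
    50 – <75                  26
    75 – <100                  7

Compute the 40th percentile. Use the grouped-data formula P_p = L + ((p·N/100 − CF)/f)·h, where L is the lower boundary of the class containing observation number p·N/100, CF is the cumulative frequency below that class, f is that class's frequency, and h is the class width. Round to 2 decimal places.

N = 43; target position k = 40/100 · 43 = 17.2.
Cumulative frequencies: 5, 10, 36, 43.
Observation 17.2 falls in the class 50 – <75.
L = 50, CF = 10, f = 26, h = 25.
P40 = 50 + ((17.2 − 10)/26)·25 = 50 + 6.92308 = 56.9231.

56.92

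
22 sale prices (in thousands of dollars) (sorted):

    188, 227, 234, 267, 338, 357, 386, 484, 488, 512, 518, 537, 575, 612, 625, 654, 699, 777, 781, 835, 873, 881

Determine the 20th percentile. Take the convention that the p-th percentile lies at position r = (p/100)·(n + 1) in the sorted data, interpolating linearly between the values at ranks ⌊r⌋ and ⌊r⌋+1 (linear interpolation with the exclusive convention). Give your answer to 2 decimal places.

n = 22.
r = (20/100)·(22 + 1) = 4.6.
Rank 4 is 267 and rank 5 is 338.
Interpolate: 267 + 0.6·(338 − 267) = 267 + 0.6·71 = 309.6.

309.60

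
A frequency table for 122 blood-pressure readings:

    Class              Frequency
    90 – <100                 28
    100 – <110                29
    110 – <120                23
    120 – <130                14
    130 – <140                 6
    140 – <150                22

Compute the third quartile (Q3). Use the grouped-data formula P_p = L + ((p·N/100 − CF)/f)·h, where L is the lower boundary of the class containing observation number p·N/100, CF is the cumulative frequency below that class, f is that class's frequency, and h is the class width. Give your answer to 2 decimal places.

128.21

N = 122; target position k = 75/100 · 122 = 91.5.
Cumulative frequencies: 28, 57, 80, 94, 100, 122.
Observation 91.5 falls in the class 120 – <130.
L = 120, CF = 80, f = 14, h = 10.
P75 = 120 + ((91.5 − 80)/14)·10 = 120 + 8.21429 = 128.214.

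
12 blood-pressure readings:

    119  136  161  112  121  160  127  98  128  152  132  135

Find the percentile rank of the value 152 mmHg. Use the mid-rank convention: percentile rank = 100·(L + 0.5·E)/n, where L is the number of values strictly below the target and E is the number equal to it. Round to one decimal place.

79.2

Sorted: 98, 112, 119, 121, 127, 128, 132, 135, 136, 152, 160, 161.
Count below 152: L = 9; count equal: E = 1; n = 12.
Percentile rank = 100·(9 + 0.5·1)/12 = 100·9.5/12 = 79.17.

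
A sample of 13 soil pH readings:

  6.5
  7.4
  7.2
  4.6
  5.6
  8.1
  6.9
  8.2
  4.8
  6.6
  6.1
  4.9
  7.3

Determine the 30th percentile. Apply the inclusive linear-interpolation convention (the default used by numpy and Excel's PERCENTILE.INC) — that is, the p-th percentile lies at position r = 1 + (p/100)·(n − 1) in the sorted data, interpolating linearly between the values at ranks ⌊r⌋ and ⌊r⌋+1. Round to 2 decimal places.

Sorted: 4.6, 4.8, 4.9, 5.6, 6.1, 6.5, 6.6, 6.9, 7.2, 7.3, 7.4, 8.1, 8.2.
n = 13.
r = 1 + (30/100)·(13 − 1) = 1 + 3.6 = 4.6.
Rank 4 is 5.6 and rank 5 is 6.1.
Interpolate: 5.6 + 0.6·(6.1 − 5.6) = 5.6 + 0.6·0.5 = 5.9.

5.90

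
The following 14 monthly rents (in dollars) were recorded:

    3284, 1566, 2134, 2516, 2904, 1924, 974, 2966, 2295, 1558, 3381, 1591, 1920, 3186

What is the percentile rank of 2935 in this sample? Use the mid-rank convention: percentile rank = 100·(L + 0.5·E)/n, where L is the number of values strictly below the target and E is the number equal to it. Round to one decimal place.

Sorted: 974, 1558, 1566, 1591, 1920, 1924, 2134, 2295, 2516, 2904, 2966, 3186, 3284, 3381.
Count below 2935: L = 10; count equal: E = 0; n = 14.
Percentile rank = 100·(10 + 0.5·0)/14 = 100·10/14 = 71.43.

71.4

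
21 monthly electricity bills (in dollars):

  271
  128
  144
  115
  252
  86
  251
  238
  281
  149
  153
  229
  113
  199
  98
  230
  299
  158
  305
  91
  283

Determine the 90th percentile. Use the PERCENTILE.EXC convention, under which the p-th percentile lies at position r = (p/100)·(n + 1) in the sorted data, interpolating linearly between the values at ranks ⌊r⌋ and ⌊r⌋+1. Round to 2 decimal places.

Sorted: 86, 91, 98, 113, 115, 128, 144, 149, 153, 158, 199, 229, 230, 238, 251, 252, 271, 281, 283, 299, 305.
n = 21.
r = (90/100)·(21 + 1) = 19.8.
Rank 19 is 283 and rank 20 is 299.
Interpolate: 283 + 0.8·(299 − 283) = 283 + 0.8·16 = 295.8.

295.80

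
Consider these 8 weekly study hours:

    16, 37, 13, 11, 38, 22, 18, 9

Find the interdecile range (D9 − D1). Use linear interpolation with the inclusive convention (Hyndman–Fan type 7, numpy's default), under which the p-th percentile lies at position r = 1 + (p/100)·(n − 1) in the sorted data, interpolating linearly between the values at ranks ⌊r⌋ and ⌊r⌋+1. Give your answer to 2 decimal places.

Sorted: 9, 11, 13, 16, 18, 22, 37, 38.
n = 8.
P10: r = 1.7; ranks 1–2 are 9, 11; interpolating gives 10.4.
P90: r = 7.3; ranks 7–8 are 37, 38; interpolating gives 37.3.
Difference: 37.3 − 10.4 = 26.9.

26.90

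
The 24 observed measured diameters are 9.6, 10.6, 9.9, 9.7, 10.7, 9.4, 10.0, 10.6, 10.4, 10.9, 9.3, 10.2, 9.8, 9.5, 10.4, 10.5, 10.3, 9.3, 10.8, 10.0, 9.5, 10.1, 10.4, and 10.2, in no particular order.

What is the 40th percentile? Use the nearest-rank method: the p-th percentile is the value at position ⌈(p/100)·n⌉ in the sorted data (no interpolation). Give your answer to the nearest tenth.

Sorted: 9.3, 9.3, 9.4, 9.5, 9.5, 9.6, 9.7, 9.8, 9.9, 10.0, 10.0, 10.1, 10.2, 10.2, 10.3, 10.4, 10.4, 10.4, 10.5, 10.6, 10.6, 10.7, 10.8, 10.9.
n = 24.
Position = ⌈40/100 · 24⌉ = ⌈9.6⌉ = 10.
The value at rank 10 is 10.0.

10.0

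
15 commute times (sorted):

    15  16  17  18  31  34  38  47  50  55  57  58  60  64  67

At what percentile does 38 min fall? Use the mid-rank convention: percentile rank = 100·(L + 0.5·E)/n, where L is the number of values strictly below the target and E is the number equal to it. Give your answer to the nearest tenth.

Count below 38: L = 6; count equal: E = 1; n = 15.
Percentile rank = 100·(6 + 0.5·1)/15 = 100·6.5/15 = 43.33.

43.3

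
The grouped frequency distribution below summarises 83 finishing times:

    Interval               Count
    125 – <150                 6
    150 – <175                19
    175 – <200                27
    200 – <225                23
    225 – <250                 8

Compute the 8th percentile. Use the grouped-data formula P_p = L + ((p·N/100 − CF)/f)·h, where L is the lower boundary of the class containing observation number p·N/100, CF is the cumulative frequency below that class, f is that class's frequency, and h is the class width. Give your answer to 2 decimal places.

N = 83; target position k = 8/100 · 83 = 6.64.
Cumulative frequencies: 6, 25, 52, 75, 83.
Observation 6.64 falls in the class 150 – <175.
L = 150, CF = 6, f = 19, h = 25.
P8 = 150 + ((6.64 − 6)/19)·25 = 150 + 0.842105 = 150.842.

150.84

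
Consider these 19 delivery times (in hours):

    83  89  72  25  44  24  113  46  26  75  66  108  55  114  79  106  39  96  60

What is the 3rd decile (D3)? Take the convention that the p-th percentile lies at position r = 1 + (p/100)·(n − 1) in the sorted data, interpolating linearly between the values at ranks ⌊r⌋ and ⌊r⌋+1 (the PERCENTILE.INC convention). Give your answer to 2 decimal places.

Sorted: 24, 25, 26, 39, 44, 46, 55, 60, 66, 72, 75, 79, 83, 89, 96, 106, 108, 113, 114.
n = 19.
r = 1 + (30/100)·(19 − 1) = 1 + 5.4 = 6.4.
Rank 6 is 46 and rank 7 is 55.
Interpolate: 46 + 0.4·(55 − 46) = 46 + 0.4·9 = 49.6.

49.60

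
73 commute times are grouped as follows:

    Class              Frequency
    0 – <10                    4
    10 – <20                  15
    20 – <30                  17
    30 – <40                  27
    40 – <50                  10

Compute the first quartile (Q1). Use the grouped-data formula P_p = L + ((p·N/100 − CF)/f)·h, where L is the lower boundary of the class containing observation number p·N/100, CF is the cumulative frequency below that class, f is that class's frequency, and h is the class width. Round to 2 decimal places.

N = 73; target position k = 25/100 · 73 = 18.25.
Cumulative frequencies: 4, 19, 36, 63, 73.
Observation 18.25 falls in the class 10 – <20.
L = 10, CF = 4, f = 15, h = 10.
P25 = 10 + ((18.25 − 4)/15)·10 = 10 + 9.5 = 19.5.

19.50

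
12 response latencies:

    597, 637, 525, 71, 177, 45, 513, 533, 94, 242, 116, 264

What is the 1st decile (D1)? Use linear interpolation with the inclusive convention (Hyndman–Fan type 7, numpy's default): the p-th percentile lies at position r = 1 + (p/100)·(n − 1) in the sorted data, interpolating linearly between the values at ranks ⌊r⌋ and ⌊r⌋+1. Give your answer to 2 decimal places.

73.30

Sorted: 45, 71, 94, 116, 177, 242, 264, 513, 525, 533, 597, 637.
n = 12.
r = 1 + (10/100)·(12 − 1) = 1 + 1.1 = 2.1.
Rank 2 is 71 and rank 3 is 94.
Interpolate: 71 + 0.1·(94 − 71) = 71 + 0.1·23 = 73.3.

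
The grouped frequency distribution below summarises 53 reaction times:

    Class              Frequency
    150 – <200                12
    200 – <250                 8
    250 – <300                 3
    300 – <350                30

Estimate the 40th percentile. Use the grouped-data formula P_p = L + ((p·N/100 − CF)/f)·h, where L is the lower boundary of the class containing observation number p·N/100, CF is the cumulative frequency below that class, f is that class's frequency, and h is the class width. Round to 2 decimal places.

270.00

N = 53; target position k = 40/100 · 53 = 21.2.
Cumulative frequencies: 12, 20, 23, 53.
Observation 21.2 falls in the class 250 – <300.
L = 250, CF = 20, f = 3, h = 50.
P40 = 250 + ((21.2 − 20)/3)·50 = 250 + 20 = 270.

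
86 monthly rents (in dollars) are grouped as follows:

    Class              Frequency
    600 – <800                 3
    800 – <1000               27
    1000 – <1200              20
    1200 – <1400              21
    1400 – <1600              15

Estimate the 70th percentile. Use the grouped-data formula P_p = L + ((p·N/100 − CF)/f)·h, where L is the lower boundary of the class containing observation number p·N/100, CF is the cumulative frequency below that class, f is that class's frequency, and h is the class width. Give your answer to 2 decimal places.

1297.14

N = 86; target position k = 70/100 · 86 = 60.2.
Cumulative frequencies: 3, 30, 50, 71, 86.
Observation 60.2 falls in the class 1200 – <1400.
L = 1200, CF = 50, f = 21, h = 200.
P70 = 1200 + ((60.2 − 50)/21)·200 = 1200 + 97.1429 = 1297.14.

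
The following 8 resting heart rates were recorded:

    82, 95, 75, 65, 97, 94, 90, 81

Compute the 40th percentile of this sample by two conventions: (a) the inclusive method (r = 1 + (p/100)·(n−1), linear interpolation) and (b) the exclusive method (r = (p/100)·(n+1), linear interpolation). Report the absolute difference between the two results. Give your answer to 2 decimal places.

0.20

Sorted: 65, 75, 81, 82, 90, 94, 95, 97.
n = 8.
(a) r = 3.8; between ranks 3 (81) and 4 (82): 81.8.
(b) r = 3.6; between ranks 3 (81) and 4 (82): 81.6.
|81.8 − 81.6| = 0.2.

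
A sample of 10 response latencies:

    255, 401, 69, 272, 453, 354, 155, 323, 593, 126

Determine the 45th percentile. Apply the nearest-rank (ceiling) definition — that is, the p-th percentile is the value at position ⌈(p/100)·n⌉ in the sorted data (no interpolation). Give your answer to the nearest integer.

Sorted: 69, 126, 155, 255, 272, 323, 354, 401, 453, 593.
n = 10.
Position = ⌈45/100 · 10⌉ = ⌈4.5⌉ = 5.
The value at rank 5 is 272.

272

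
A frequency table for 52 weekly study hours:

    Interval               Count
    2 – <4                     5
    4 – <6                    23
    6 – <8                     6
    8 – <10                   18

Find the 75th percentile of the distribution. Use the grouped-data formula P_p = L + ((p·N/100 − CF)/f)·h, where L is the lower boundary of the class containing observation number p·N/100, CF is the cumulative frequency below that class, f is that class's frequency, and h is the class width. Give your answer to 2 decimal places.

N = 52; target position k = 75/100 · 52 = 39.
Cumulative frequencies: 5, 28, 34, 52.
Observation 39 falls in the class 8 – <10.
L = 8, CF = 34, f = 18, h = 2.
P75 = 8 + ((39 − 34)/18)·2 = 8 + 0.555556 = 8.55556.

8.56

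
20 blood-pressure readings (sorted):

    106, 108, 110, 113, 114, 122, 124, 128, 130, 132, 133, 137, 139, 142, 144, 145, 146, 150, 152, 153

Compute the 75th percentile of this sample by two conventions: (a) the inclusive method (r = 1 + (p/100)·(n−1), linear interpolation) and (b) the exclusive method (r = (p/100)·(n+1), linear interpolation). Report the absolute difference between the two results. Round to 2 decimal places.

n = 20.
(a) r = 15.25; between ranks 15 (144) and 16 (145): 144.25.
(b) r = 15.75; between ranks 15 (144) and 16 (145): 144.75.
|144.25 − 144.75| = 0.5.

0.50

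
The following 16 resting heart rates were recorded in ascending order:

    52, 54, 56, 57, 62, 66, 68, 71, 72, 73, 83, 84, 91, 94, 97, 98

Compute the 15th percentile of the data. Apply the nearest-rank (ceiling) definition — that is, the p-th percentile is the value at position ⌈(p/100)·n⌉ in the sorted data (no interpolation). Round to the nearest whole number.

56

n = 16.
Position = ⌈15/100 · 16⌉ = ⌈2.4⌉ = 3.
The value at rank 3 is 56.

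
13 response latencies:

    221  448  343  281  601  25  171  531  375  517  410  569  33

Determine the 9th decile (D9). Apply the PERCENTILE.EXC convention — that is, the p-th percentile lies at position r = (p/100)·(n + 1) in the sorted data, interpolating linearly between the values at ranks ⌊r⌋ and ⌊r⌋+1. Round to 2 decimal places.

588.20

Sorted: 25, 33, 171, 221, 281, 343, 375, 410, 448, 517, 531, 569, 601.
n = 13.
r = (90/100)·(13 + 1) = 12.6.
Rank 12 is 569 and rank 13 is 601.
Interpolate: 569 + 0.6·(601 − 569) = 569 + 0.6·32 = 588.2.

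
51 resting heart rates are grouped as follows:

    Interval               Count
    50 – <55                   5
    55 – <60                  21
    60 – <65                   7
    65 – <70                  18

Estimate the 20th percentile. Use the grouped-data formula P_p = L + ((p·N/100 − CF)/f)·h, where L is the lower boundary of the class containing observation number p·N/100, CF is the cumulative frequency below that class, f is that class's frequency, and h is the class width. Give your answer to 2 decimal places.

56.24

N = 51; target position k = 20/100 · 51 = 10.2.
Cumulative frequencies: 5, 26, 33, 51.
Observation 10.2 falls in the class 55 – <60.
L = 55, CF = 5, f = 21, h = 5.
P20 = 55 + ((10.2 − 5)/21)·5 = 55 + 1.2381 = 56.2381.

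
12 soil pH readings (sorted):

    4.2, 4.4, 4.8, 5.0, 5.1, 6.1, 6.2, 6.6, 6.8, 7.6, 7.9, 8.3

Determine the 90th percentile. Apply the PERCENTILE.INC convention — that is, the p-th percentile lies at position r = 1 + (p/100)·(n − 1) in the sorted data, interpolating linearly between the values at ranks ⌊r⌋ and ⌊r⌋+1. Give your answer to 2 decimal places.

7.87

n = 12.
r = 1 + (90/100)·(12 − 1) = 1 + 9.9 = 10.9.
Rank 10 is 7.6 and rank 11 is 7.9.
Interpolate: 7.6 + 0.9·(7.9 − 7.6) = 7.6 + 0.9·0.3 = 7.87.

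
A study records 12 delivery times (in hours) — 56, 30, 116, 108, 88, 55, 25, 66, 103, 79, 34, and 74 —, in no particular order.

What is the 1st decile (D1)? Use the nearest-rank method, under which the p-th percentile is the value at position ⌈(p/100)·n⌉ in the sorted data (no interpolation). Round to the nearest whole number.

Sorted: 25, 30, 34, 55, 56, 66, 74, 79, 88, 103, 108, 116.
n = 12.
Position = ⌈10/100 · 12⌉ = ⌈1.2⌉ = 2.
The value at rank 2 is 30.

30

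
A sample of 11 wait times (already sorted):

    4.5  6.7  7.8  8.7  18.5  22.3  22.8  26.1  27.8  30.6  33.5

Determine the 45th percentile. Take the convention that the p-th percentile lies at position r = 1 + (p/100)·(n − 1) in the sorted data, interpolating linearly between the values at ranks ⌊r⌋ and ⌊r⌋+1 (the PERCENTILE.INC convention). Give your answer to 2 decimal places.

n = 11.
r = 1 + (45/100)·(11 − 1) = 1 + 4.5 = 5.5.
Rank 5 is 18.5 and rank 6 is 22.3.
Interpolate: 18.5 + 0.5·(22.3 − 18.5) = 18.5 + 0.5·3.8 = 20.4.

20.40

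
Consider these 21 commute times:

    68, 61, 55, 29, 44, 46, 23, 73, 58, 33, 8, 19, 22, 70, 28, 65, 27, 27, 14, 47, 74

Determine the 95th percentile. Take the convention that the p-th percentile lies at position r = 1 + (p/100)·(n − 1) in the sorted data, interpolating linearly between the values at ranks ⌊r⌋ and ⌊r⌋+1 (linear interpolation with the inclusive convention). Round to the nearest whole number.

73

Sorted: 8, 14, 19, 22, 23, 27, 27, 28, 29, 33, 44, 46, 47, 55, 58, 61, 65, 68, 70, 73, 74.
n = 21.
r = 1 + (95/100)·(21 − 1) = 1 + 19 = 20.
r is an integer, so P95 is the value at rank 20: 73.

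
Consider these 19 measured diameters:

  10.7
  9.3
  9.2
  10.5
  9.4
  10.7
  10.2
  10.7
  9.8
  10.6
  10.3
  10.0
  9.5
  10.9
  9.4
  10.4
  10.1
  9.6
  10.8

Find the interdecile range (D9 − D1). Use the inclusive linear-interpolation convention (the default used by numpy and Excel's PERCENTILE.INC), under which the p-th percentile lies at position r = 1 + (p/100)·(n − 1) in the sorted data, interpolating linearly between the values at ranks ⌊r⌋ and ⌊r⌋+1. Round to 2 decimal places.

Sorted: 9.2, 9.3, 9.4, 9.4, 9.5, 9.6, 9.8, 10.0, 10.1, 10.2, 10.3, 10.4, 10.5, 10.6, 10.7, 10.7, 10.7, 10.8, 10.9.
n = 19.
P10: r = 2.8; ranks 2–3 are 9.3, 9.4; interpolating gives 9.38.
P90: r = 17.2; ranks 17–18 are 10.7, 10.8; interpolating gives 10.72.
Difference: 10.72 − 9.38 = 1.34.

1.34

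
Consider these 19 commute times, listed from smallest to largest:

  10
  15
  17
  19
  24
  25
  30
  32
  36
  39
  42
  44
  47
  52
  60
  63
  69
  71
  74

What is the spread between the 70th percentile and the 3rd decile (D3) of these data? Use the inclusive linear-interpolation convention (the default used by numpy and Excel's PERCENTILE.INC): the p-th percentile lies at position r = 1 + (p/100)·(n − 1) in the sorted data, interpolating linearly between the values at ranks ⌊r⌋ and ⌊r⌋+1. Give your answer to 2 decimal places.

23.00

n = 19.
P30: r = 6.4; ranks 6–7 are 25, 30; interpolating gives 27.
P70: r = 13.6; ranks 13–14 are 47, 52; interpolating gives 50.
Difference: 50 − 27 = 23.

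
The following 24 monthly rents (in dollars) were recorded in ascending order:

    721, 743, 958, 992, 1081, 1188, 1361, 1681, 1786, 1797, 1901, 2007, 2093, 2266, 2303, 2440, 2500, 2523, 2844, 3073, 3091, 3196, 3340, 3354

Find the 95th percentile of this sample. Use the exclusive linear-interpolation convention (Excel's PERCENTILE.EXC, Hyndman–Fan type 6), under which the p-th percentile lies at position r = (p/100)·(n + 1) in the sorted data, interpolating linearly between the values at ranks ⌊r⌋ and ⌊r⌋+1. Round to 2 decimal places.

n = 24.
r = (95/100)·(24 + 1) = 23.75.
Rank 23 is 3340 and rank 24 is 3354.
Interpolate: 3340 + 0.75·(3354 − 3340) = 3340 + 0.75·14 = 3350.5.

3350.50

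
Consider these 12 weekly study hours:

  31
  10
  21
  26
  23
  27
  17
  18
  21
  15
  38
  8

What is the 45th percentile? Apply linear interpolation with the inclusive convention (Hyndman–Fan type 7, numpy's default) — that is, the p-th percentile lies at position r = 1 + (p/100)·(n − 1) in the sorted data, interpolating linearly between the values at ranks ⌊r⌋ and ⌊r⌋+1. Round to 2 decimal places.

Sorted: 8, 10, 15, 17, 18, 21, 21, 23, 26, 27, 31, 38.
n = 12.
r = 1 + (45/100)·(12 − 1) = 1 + 4.95 = 5.95.
Rank 5 is 18 and rank 6 is 21.
Interpolate: 18 + 0.95·(21 − 18) = 18 + 0.95·3 = 20.85.

20.85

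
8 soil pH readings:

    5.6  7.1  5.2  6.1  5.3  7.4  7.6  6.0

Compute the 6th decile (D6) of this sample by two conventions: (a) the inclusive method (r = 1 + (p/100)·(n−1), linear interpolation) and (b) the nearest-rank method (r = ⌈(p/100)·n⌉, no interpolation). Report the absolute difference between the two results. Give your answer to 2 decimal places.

Sorted: 5.2, 5.3, 5.6, 6.0, 6.1, 7.1, 7.4, 7.6.
n = 8.
(a) r = 5.2; between ranks 5 (6.1) and 6 (7.1): 6.3.
(b) the nearest-rank method: rank 5 → 6.1.
|6.3 − 6.1| = 0.2.

0.20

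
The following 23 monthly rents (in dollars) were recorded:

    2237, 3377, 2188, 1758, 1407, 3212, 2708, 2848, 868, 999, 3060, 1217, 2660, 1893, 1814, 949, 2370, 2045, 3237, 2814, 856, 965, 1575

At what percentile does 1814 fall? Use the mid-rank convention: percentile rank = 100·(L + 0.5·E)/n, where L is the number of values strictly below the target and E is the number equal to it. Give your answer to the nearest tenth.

41.3

Sorted: 856, 868, 949, 965, 999, 1217, 1407, 1575, 1758, 1814, 1893, 2045, 2188, 2237, 2370, 2660, 2708, 2814, 2848, 3060, 3212, 3237, 3377.
Count below 1814: L = 9; count equal: E = 1; n = 23.
Percentile rank = 100·(9 + 0.5·1)/23 = 100·9.5/23 = 41.3.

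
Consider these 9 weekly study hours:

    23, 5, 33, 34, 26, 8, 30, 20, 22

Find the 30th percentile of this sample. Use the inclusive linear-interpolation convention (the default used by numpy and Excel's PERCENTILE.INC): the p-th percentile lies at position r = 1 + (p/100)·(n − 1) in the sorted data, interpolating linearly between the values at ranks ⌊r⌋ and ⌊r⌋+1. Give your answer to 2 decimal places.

20.80

Sorted: 5, 8, 20, 22, 23, 26, 30, 33, 34.
n = 9.
r = 1 + (30/100)·(9 − 1) = 1 + 2.4 = 3.4.
Rank 3 is 20 and rank 4 is 22.
Interpolate: 20 + 0.4·(22 − 20) = 20 + 0.4·2 = 20.8.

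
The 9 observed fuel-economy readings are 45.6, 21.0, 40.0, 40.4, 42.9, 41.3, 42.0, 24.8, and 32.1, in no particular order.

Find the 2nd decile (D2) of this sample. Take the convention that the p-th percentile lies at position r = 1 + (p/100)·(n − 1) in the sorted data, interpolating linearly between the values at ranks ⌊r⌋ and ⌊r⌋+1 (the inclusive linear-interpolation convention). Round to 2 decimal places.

29.18

Sorted: 21.0, 24.8, 32.1, 40.0, 40.4, 41.3, 42.0, 42.9, 45.6.
n = 9.
r = 1 + (20/100)·(9 − 1) = 1 + 1.6 = 2.6.
Rank 2 is 24.8 and rank 3 is 32.1.
Interpolate: 24.8 + 0.6·(32.1 − 24.8) = 24.8 + 0.6·7.3 = 29.18.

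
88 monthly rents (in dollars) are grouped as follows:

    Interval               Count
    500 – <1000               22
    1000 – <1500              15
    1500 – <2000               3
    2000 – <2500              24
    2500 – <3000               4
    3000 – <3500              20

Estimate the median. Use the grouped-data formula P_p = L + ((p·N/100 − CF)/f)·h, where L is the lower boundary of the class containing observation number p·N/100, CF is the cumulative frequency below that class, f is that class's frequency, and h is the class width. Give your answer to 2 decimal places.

2083.33

N = 88; target position k = 50/100 · 88 = 44.
Cumulative frequencies: 22, 37, 40, 64, 68, 88.
Observation 44 falls in the class 2000 – <2500.
L = 2000, CF = 40, f = 24, h = 500.
P50 = 2000 + ((44 − 40)/24)·500 = 2000 + 83.3333 = 2083.33.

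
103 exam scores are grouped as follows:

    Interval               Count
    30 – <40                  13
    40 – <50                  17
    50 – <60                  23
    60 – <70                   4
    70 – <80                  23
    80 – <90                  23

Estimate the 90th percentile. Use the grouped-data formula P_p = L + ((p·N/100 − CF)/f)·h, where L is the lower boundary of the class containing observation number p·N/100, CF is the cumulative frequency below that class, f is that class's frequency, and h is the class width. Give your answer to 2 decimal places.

N = 103; target position k = 90/100 · 103 = 92.7.
Cumulative frequencies: 13, 30, 53, 57, 80, 103.
Observation 92.7 falls in the class 80 – <90.
L = 80, CF = 80, f = 23, h = 10.
P90 = 80 + ((92.7 − 80)/23)·10 = 80 + 5.52174 = 85.5217.

85.52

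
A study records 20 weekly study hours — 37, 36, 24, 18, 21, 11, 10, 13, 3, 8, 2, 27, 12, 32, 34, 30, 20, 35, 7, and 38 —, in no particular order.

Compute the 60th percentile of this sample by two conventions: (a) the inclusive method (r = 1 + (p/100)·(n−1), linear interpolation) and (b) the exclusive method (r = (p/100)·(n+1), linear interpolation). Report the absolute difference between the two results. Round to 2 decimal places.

0.60

Sorted: 2, 3, 7, 8, 10, 11, 12, 13, 18, 20, 21, 24, 27, 30, 32, 34, 35, 36, 37, 38.
n = 20.
(a) r = 12.4; between ranks 12 (24) and 13 (27): 25.2.
(b) r = 12.6; between ranks 12 (24) and 13 (27): 25.8.
|25.2 − 25.8| = 0.6.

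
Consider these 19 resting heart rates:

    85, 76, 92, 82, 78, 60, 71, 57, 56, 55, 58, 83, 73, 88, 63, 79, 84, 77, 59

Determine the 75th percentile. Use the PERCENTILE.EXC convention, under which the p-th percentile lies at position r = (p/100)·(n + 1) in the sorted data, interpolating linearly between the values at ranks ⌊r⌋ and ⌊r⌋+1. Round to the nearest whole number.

83

Sorted: 55, 56, 57, 58, 59, 60, 63, 71, 73, 76, 77, 78, 79, 82, 83, 84, 85, 88, 92.
n = 19.
r = (75/100)·(19 + 1) = 15.
r is an integer, so P75 is the value at rank 15: 83.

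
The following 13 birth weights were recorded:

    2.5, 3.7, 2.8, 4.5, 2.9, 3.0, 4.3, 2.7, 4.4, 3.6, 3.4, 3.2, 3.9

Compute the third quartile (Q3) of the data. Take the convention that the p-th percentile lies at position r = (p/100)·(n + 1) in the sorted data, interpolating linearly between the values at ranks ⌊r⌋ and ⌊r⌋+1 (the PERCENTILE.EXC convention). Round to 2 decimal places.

4.10

Sorted: 2.5, 2.7, 2.8, 2.9, 3.0, 3.2, 3.4, 3.6, 3.7, 3.9, 4.3, 4.4, 4.5.
n = 13.
r = (75/100)·(13 + 1) = 10.5.
Rank 10 is 3.9 and rank 11 is 4.3.
Interpolate: 3.9 + 0.5·(4.3 − 3.9) = 3.9 + 0.5·0.4 = 4.1.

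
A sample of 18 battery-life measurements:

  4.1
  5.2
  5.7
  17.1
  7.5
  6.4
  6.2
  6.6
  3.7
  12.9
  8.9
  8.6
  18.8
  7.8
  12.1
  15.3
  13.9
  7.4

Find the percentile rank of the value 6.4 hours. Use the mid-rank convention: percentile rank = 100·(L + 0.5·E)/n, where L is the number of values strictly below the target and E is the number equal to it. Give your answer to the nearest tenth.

30.6

Sorted: 3.7, 4.1, 5.2, 5.7, 6.2, 6.4, 6.6, 7.4, 7.5, 7.8, 8.6, 8.9, 12.1, 12.9, 13.9, 15.3, 17.1, 18.8.
Count below 6.4: L = 5; count equal: E = 1; n = 18.
Percentile rank = 100·(5 + 0.5·1)/18 = 100·5.5/18 = 30.56.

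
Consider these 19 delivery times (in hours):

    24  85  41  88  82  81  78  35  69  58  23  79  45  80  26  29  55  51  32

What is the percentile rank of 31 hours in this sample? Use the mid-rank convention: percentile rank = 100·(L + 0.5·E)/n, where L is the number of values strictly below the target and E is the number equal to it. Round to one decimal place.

21.1

Sorted: 23, 24, 26, 29, 32, 35, 41, 45, 51, 55, 58, 69, 78, 79, 80, 81, 82, 85, 88.
Count below 31: L = 4; count equal: E = 0; n = 19.
Percentile rank = 100·(4 + 0.5·0)/19 = 100·4/19 = 21.05.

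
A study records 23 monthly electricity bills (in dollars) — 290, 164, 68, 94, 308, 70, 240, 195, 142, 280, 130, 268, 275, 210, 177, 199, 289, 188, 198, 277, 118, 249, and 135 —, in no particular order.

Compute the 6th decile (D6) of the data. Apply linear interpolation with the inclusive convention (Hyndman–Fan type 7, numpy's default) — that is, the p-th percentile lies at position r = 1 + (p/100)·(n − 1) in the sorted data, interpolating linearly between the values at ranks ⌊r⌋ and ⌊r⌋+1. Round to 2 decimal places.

Sorted: 68, 70, 94, 118, 130, 135, 142, 164, 177, 188, 195, 198, 199, 210, 240, 249, 268, 275, 277, 280, 289, 290, 308.
n = 23.
r = 1 + (60/100)·(23 − 1) = 1 + 13.2 = 14.2.
Rank 14 is 210 and rank 15 is 240.
Interpolate: 210 + 0.2·(240 − 210) = 210 + 0.2·30 = 216.

216.00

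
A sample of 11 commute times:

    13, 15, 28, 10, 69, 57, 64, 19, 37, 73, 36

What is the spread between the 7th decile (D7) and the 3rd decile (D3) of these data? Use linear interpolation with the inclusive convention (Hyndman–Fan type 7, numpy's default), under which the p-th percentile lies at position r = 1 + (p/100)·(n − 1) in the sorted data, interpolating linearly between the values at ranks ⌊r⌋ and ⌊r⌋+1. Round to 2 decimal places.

Sorted: 10, 13, 15, 19, 28, 36, 37, 57, 64, 69, 73.
n = 11.
P30: r = 4 (integer) → 19.
P70: r = 8 (integer) → 57.
Difference: 57 − 19 = 38.

38.00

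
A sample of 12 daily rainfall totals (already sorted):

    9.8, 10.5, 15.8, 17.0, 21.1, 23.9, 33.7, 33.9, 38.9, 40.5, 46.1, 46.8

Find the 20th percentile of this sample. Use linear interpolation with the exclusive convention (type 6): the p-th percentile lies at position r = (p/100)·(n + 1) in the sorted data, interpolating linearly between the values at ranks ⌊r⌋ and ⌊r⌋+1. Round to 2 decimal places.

13.68

n = 12.
r = (20/100)·(12 + 1) = 2.6.
Rank 2 is 10.5 and rank 3 is 15.8.
Interpolate: 10.5 + 0.6·(15.8 − 10.5) = 10.5 + 0.6·5.3 = 13.68.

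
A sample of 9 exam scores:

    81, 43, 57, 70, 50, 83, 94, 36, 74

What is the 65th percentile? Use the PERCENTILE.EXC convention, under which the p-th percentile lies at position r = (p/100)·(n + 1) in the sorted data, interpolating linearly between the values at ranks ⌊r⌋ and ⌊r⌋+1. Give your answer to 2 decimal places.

77.50

Sorted: 36, 43, 50, 57, 70, 74, 81, 83, 94.
n = 9.
r = (65/100)·(9 + 1) = 6.5.
Rank 6 is 74 and rank 7 is 81.
Interpolate: 74 + 0.5·(81 − 74) = 74 + 0.5·7 = 77.5.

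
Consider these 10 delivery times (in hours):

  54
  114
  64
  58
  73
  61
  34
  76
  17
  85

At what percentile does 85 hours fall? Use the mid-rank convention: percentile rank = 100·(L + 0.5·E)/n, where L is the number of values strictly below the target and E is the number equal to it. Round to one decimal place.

85.0

Sorted: 17, 34, 54, 58, 61, 64, 73, 76, 85, 114.
Count below 85: L = 8; count equal: E = 1; n = 10.
Percentile rank = 100·(8 + 0.5·1)/10 = 100·8.5/10 = 85.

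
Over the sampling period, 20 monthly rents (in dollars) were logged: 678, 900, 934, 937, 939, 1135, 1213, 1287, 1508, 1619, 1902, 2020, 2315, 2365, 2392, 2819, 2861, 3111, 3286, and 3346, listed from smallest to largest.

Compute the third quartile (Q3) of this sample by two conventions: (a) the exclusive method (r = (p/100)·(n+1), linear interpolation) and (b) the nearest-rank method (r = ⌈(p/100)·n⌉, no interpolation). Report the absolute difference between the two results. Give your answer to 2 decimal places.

320.25

n = 20.
(a) r = 15.75; between ranks 15 (2392) and 16 (2819): 2712.25.
(b) the nearest-rank method: rank 15 → 2392.
|2712.25 − 2392| = 320.25.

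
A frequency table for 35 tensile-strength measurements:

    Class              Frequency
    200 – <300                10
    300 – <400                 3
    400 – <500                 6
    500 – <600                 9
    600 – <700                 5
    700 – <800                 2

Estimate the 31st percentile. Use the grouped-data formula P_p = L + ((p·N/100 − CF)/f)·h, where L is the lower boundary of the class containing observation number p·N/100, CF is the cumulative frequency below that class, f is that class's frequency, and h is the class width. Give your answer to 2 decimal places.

N = 35; target position k = 31/100 · 35 = 10.85.
Cumulative frequencies: 10, 13, 19, 28, 33, 35.
Observation 10.85 falls in the class 300 – <400.
L = 300, CF = 10, f = 3, h = 100.
P31 = 300 + ((10.85 − 10)/3)·100 = 300 + 28.3333 = 328.333.

328.33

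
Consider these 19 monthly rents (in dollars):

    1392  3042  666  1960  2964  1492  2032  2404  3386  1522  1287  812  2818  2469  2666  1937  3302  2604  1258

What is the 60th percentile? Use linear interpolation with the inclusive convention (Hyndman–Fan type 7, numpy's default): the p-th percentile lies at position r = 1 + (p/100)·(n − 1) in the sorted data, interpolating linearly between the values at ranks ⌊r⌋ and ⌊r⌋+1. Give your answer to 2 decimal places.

Sorted: 666, 812, 1258, 1287, 1392, 1492, 1522, 1937, 1960, 2032, 2404, 2469, 2604, 2666, 2818, 2964, 3042, 3302, 3386.
n = 19.
r = 1 + (60/100)·(19 − 1) = 1 + 10.8 = 11.8.
Rank 11 is 2404 and rank 12 is 2469.
Interpolate: 2404 + 0.8·(2469 − 2404) = 2404 + 0.8·65 = 2456.

2456.00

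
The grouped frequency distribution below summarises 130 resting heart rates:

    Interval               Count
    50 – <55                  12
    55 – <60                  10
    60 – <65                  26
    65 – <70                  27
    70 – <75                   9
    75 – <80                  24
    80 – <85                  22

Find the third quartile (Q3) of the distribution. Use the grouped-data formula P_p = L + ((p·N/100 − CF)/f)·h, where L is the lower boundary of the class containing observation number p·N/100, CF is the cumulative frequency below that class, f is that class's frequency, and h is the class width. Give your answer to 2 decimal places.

77.81

N = 130; target position k = 75/100 · 130 = 97.5.
Cumulative frequencies: 12, 22, 48, 75, 84, 108, 130.
Observation 97.5 falls in the class 75 – <80.
L = 75, CF = 84, f = 24, h = 5.
P75 = 75 + ((97.5 − 84)/24)·5 = 75 + 2.8125 = 77.8125.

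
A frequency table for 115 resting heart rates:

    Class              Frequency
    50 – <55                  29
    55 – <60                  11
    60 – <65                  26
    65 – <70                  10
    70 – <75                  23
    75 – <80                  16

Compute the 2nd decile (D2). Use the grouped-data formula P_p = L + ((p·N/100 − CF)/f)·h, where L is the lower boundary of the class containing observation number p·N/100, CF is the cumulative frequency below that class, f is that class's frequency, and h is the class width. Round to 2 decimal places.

53.97

N = 115; target position k = 20/100 · 115 = 23.
Cumulative frequencies: 29, 40, 66, 76, 99, 115.
Observation 23 falls in the class 50 – <55.
L = 50, CF = 0, f = 29, h = 5.
P20 = 50 + ((23 − 0)/29)·5 = 50 + 3.96552 = 53.9655.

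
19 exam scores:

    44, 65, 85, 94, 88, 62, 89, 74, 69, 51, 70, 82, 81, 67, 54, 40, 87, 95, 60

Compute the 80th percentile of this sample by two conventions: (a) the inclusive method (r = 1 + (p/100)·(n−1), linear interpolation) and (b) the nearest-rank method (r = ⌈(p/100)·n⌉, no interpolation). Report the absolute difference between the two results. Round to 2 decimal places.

Sorted: 40, 44, 51, 54, 60, 62, 65, 67, 69, 70, 74, 81, 82, 85, 87, 88, 89, 94, 95.
n = 19.
(a) r = 15.4; between ranks 15 (87) and 16 (88): 87.4.
(b) the nearest-rank method: rank 16 → 88.
|87.4 − 88| = 0.6.

0.60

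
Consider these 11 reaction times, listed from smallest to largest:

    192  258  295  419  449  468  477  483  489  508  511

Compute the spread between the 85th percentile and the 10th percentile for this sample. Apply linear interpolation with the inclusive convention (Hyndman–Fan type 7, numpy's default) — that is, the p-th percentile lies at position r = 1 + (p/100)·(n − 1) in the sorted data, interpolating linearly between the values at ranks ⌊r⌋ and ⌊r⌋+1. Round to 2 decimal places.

240.50

n = 11.
P10: r = 2 (integer) → 258.
P85: r = 9.5; ranks 9–10 are 489, 508; interpolating gives 498.5.
Difference: 498.5 − 258 = 240.5.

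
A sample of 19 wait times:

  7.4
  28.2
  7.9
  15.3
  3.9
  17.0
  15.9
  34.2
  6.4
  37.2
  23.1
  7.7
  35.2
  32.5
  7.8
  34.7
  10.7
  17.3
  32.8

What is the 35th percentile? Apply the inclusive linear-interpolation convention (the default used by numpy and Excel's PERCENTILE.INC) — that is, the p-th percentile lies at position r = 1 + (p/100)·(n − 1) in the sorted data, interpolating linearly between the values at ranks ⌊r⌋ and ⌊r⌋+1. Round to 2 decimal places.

12.08

Sorted: 3.9, 6.4, 7.4, 7.7, 7.8, 7.9, 10.7, 15.3, 15.9, 17.0, 17.3, 23.1, 28.2, 32.5, 32.8, 34.2, 34.7, 35.2, 37.2.
n = 19.
r = 1 + (35/100)·(19 − 1) = 1 + 6.3 = 7.3.
Rank 7 is 10.7 and rank 8 is 15.3.
Interpolate: 10.7 + 0.3·(15.3 − 10.7) = 10.7 + 0.3·4.6 = 12.08.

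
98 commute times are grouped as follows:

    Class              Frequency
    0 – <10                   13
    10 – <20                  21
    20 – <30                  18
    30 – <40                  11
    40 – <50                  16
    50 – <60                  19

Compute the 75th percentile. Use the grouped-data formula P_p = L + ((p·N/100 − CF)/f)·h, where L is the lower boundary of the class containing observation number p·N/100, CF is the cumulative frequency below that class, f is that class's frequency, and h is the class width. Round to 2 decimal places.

46.56

N = 98; target position k = 75/100 · 98 = 73.5.
Cumulative frequencies: 13, 34, 52, 63, 79, 98.
Observation 73.5 falls in the class 40 – <50.
L = 40, CF = 63, f = 16, h = 10.
P75 = 40 + ((73.5 − 63)/16)·10 = 40 + 6.5625 = 46.5625.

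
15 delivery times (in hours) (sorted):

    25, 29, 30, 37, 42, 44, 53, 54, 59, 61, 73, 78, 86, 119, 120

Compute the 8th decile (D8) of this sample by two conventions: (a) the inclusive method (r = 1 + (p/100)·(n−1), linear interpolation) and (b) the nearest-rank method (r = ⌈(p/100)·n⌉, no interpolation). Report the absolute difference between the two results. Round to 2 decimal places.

1.60

n = 15.
(a) r = 12.2; between ranks 12 (78) and 13 (86): 79.6.
(b) the nearest-rank method: rank 12 → 78.
|79.6 − 78| = 1.6.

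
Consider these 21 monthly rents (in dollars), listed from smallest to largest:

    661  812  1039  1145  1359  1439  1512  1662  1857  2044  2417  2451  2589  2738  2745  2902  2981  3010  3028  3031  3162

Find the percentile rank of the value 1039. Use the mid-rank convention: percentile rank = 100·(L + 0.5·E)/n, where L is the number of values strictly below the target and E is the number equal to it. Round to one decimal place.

11.9

Count below 1039: L = 2; count equal: E = 1; n = 21.
Percentile rank = 100·(2 + 0.5·1)/21 = 100·2.5/21 = 11.9.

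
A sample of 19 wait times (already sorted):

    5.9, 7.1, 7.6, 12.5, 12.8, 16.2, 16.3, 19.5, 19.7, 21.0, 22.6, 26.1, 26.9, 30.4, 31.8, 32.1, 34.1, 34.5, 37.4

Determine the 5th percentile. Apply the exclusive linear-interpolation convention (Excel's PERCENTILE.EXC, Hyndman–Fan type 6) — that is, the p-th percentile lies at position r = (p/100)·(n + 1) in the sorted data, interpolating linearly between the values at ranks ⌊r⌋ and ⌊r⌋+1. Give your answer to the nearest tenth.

5.9

n = 19.
r = (5/100)·(19 + 1) = 1.
r is an integer, so P5 is the value at rank 1: 5.9.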